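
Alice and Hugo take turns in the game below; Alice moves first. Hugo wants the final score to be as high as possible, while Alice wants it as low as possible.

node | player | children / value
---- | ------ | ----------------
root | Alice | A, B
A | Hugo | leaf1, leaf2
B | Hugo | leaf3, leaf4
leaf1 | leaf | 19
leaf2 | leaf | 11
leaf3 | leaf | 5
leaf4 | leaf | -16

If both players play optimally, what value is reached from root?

A (Hugo): max(19, 11) = 19
B (Hugo): max(5, -16) = 5
root (Alice): min(19, 5) = 5

5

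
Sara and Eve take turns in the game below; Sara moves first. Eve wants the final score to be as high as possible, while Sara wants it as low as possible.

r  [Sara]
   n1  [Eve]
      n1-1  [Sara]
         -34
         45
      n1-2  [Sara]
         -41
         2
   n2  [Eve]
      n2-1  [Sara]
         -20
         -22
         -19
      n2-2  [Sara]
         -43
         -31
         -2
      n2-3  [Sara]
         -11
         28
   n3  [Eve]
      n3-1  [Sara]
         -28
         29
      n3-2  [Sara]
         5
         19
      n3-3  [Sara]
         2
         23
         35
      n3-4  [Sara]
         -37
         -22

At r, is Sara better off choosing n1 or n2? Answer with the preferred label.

n1-1 (Sara): min(-34, 45) = -34
n1-2 (Sara): min(-41, 2) = -41
n1 (Eve): max(-34, -41) = -34
n2-1 (Sara): min(-20, -22, -19) = -22
n2-2 (Sara): min(-43, -31, -2) = -43
n2-3 (Sara): min(-11, 28) = -11
n2 (Eve): max(-22, -43, -11) = -11
Sara prefers the lower value; n1=-34, n2=-11. n1 is better since -34 < -11.

n1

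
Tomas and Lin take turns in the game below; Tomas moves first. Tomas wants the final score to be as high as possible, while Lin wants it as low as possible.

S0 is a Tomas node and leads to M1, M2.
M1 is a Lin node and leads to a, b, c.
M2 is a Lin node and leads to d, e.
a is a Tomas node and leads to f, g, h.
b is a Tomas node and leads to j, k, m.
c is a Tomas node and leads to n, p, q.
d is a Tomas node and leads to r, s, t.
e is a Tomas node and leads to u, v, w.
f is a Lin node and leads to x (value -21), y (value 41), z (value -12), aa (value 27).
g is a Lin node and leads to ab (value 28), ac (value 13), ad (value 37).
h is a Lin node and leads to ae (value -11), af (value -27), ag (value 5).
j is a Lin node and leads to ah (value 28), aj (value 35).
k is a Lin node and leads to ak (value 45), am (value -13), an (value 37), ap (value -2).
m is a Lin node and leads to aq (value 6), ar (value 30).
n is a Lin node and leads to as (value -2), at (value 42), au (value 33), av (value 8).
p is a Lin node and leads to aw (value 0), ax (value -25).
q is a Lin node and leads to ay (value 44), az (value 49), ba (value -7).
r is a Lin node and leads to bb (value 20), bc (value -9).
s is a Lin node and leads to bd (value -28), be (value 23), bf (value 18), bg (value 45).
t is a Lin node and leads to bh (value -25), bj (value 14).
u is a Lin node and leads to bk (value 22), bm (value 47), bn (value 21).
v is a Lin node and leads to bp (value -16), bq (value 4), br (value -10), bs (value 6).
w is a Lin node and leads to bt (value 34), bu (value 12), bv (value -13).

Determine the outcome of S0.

f (Lin): min(-21, 41, -12, 27) = -21
g (Lin): min(28, 13, 37) = 13
h (Lin): min(-11, -27, 5) = -27
a (Tomas): max(-21, 13, -27) = 13
j (Lin): min(28, 35) = 28
k (Lin): min(45, -13, 37, -2) = -13
m (Lin): min(6, 30) = 6
b (Tomas): max(28, -13, 6) = 28
n (Lin): min(-2, 42, 33, 8) = -2
p (Lin): min(0, -25) = -25
q (Lin): min(44, 49, -7) = -7
c (Tomas): max(-2, -25, -7) = -2
M1 (Lin): min(13, 28, -2) = -2
r (Lin): min(20, -9) = -9
s (Lin): min(-28, 23, 18, 45) = -28
t (Lin): min(-25, 14) = -25
d (Tomas): max(-9, -28, -25) = -9
u (Lin): min(22, 47, 21) = 21
v (Lin): min(-16, 4, -10, 6) = -16
w (Lin): min(34, 12, -13) = -13
e (Tomas): max(21, -16, -13) = 21
M2 (Lin): min(-9, 21) = -9
S0 (Tomas): max(-2, -9) = -2

-2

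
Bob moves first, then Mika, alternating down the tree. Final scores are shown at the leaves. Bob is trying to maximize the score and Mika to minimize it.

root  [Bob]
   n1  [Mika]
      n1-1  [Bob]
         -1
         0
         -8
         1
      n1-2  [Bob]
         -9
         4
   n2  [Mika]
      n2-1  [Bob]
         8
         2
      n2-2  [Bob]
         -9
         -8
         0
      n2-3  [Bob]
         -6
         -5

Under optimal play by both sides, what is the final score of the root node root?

1

n1-1 (Bob): max(-1, 0, -8, 1) = 1
n1-2 (Bob): max(-9, 4) = 4
n1 (Mika): min(1, 4) = 1
n2-1 (Bob): max(8, 2) = 8
n2-2 (Bob): max(-9, -8, 0) = 0
n2-3 (Bob): max(-6, -5) = -5
n2 (Mika): min(8, 0, -5) = -5
root (Bob): max(1, -5) = 1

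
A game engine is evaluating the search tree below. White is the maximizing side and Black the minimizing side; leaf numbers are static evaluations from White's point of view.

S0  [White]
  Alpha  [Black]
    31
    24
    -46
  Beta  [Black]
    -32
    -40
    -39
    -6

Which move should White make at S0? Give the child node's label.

Alpha (Black): min(31, 24, -46) = -46
Beta (Black): min(-32, -40, -39, -6) = -40
S0 (White): max(-46, -40) = -40
White at S0 wants the highest of {Alpha=-46, Beta=-40}, so chooses Beta.

Beta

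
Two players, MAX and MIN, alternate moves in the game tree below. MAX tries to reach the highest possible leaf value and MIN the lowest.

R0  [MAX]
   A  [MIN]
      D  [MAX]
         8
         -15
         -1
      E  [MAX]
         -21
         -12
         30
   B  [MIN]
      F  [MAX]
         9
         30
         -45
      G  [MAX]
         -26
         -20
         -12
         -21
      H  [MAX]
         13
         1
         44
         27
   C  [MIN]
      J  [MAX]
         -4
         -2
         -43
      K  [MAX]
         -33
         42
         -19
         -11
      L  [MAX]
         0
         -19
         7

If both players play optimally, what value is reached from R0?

8

D (MAX): max(8, -15, -1) = 8
E (MAX): max(-21, -12, 30) = 30
A (MIN): min(8, 30) = 8
F (MAX): max(9, 30, -45) = 30
G (MAX): max(-26, -20, -12, -21) = -12
H (MAX): max(13, 1, 44, 27) = 44
B (MIN): min(30, -12, 44) = -12
J (MAX): max(-4, -2, -43) = -2
K (MAX): max(-33, 42, -19, -11) = 42
L (MAX): max(0, -19, 7) = 7
C (MIN): min(-2, 42, 7) = -2
R0 (MAX): max(8, -12, -2) = 8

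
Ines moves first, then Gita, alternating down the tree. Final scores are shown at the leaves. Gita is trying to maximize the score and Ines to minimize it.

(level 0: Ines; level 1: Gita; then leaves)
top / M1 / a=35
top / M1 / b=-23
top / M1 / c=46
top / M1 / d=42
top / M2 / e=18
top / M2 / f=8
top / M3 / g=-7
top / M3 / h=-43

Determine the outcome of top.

M1 (Gita): max(35, -23, 46, 42) = 46
M2 (Gita): max(18, 8) = 18
M3 (Gita): max(-7, -43) = -7
top (Ines): min(46, 18, -7) = -7

-7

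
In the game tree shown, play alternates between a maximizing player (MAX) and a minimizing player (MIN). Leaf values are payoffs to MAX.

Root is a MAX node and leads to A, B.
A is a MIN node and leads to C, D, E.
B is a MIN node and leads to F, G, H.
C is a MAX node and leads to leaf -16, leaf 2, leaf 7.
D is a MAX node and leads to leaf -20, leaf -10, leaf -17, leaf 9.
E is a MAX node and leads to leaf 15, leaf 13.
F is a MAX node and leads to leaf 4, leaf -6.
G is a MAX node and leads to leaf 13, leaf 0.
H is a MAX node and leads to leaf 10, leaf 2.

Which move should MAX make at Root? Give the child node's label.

A

C (MAX): max(-16, 2, 7) = 7
D (MAX): max(-20, -10, -17, 9) = 9
E (MAX): max(15, 13) = 15
A (MIN): min(7, 9, 15) = 7
F (MAX): max(4, -6) = 4
G (MAX): max(13, 0) = 13
H (MAX): max(10, 2) = 10
B (MIN): min(4, 13, 10) = 4
Root (MAX): max(7, 4) = 7
MAX at Root wants the highest of {A=7, B=4}, so chooses A.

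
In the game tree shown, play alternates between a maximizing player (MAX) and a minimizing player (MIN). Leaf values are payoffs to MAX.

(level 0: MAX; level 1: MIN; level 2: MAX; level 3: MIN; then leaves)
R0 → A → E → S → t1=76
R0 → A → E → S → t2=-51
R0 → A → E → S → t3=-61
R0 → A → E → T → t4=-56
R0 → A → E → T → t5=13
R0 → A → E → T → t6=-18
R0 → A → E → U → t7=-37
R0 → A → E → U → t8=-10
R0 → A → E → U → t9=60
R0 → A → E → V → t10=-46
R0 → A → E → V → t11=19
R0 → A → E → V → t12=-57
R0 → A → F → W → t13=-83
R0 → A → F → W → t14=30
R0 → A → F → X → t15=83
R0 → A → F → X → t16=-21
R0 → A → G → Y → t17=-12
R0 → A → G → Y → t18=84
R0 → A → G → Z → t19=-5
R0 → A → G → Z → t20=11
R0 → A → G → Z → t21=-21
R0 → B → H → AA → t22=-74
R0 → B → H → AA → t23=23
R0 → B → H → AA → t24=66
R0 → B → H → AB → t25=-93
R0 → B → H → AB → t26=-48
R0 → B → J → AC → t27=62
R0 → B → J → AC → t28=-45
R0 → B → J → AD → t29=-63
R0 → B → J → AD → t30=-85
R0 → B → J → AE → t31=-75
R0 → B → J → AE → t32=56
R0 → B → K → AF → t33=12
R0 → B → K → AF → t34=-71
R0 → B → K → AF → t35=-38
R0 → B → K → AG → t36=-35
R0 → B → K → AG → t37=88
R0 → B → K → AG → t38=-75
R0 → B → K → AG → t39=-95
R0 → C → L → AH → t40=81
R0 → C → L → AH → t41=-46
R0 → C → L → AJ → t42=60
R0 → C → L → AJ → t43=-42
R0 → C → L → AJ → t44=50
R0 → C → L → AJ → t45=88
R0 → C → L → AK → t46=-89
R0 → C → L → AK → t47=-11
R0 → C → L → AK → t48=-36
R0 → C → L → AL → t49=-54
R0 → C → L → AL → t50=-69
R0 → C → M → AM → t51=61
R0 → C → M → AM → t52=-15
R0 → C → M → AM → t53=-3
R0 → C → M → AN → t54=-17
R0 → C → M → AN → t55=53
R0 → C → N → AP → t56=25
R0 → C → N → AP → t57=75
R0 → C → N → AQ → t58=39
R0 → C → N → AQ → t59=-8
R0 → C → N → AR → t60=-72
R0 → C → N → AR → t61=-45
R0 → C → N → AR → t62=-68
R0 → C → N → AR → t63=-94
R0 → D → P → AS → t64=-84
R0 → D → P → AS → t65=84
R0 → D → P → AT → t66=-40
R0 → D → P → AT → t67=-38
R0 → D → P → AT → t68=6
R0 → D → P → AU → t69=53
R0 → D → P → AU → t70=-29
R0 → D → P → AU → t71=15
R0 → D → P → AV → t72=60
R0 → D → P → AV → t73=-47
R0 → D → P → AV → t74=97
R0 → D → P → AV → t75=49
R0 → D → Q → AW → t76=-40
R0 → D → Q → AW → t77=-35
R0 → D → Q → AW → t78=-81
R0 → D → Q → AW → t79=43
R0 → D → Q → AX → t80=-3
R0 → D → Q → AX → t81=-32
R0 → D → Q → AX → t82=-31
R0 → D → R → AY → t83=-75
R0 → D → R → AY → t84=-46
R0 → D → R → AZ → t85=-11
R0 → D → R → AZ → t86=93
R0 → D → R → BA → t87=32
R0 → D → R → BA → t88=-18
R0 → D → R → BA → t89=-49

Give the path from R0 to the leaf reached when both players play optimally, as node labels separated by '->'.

R0 -> D -> Q -> AX -> t81

S (MIN): min(76, -51, -61) = -61
T (MIN): min(-56, 13, -18) = -56
U (MIN): min(-37, -10, 60) = -37
V (MIN): min(-46, 19, -57) = -57
E (MAX): max(-61, -56, -37, -57) = -37
W (MIN): min(-83, 30) = -83
X (MIN): min(83, -21) = -21
F (MAX): max(-83, -21) = -21
Y (MIN): min(-12, 84) = -12
Z (MIN): min(-5, 11, -21) = -21
G (MAX): max(-12, -21) = -12
A (MIN): min(-37, -21, -12) = -37
AA (MIN): min(-74, 23, 66) = -74
AB (MIN): min(-93, -48) = -93
H (MAX): max(-74, -93) = -74
AC (MIN): min(62, -45) = -45
AD (MIN): min(-63, -85) = -85
AE (MIN): min(-75, 56) = -75
J (MAX): max(-45, -85, -75) = -45
AF (MIN): min(12, -71, -38) = -71
AG (MIN): min(-35, 88, -75, -95) = -95
K (MAX): max(-71, -95) = -71
B (MIN): min(-74, -45, -71) = -74
AH (MIN): min(81, -46) = -46
AJ (MIN): min(60, -42, 50, 88) = -42
AK (MIN): min(-89, -11, -36) = -89
AL (MIN): min(-54, -69) = -69
L (MAX): max(-46, -42, -89, -69) = -42
AM (MIN): min(61, -15, -3) = -15
AN (MIN): min(-17, 53) = -17
M (MAX): max(-15, -17) = -15
AP (MIN): min(25, 75) = 25
AQ (MIN): min(39, -8) = -8
AR (MIN): min(-72, -45, -68, -94) = -94
N (MAX): max(25, -8, -94) = 25
C (MIN): min(-42, -15, 25) = -42
AS (MIN): min(-84, 84) = -84
AT (MIN): min(-40, -38, 6) = -40
AU (MIN): min(53, -29, 15) = -29
AV (MIN): min(60, -47, 97, 49) = -47
P (MAX): max(-84, -40, -29, -47) = -29
AW (MIN): min(-40, -35, -81, 43) = -81
AX (MIN): min(-3, -32, -31) = -32
Q (MAX): max(-81, -32) = -32
AY (MIN): min(-75, -46) = -75
AZ (MIN): min(-11, 93) = -11
BA (MIN): min(32, -18, -49) = -49
R (MAX): max(-75, -11, -49) = -11
D (MIN): min(-29, -32, -11) = -32
R0 (MAX): max(-37, -74, -42, -32) = -32
At R0, MAX picks D (highest: -32).
At D, MIN picks Q (lowest: -32).
At Q, MAX picks AX (highest: -32).
At AX, MIN picks t81 (lowest: -32).
Terminal value -32.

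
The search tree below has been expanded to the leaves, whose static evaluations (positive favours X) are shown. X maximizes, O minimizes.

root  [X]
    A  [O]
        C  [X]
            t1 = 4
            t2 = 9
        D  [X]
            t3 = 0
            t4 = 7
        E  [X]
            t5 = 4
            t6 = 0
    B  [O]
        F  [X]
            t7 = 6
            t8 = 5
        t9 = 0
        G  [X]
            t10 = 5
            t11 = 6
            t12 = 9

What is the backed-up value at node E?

4

E (X): max(4, 0) = 4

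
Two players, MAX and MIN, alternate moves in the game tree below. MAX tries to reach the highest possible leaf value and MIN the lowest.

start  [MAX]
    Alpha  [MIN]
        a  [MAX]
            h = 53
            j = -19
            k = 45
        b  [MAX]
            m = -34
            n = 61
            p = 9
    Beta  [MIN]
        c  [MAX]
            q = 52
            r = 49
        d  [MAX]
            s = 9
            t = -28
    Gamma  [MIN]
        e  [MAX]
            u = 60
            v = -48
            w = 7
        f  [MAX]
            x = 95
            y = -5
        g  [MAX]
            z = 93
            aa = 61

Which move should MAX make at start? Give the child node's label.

a (MAX): max(53, -19, 45) = 53
b (MAX): max(-34, 61, 9) = 61
Alpha (MIN): min(53, 61) = 53
c (MAX): max(52, 49) = 52
d (MAX): max(9, -28) = 9
Beta (MIN): min(52, 9) = 9
e (MAX): max(60, -48, 7) = 60
f (MAX): max(95, -5) = 95
g (MAX): max(93, 61) = 93
Gamma (MIN): min(60, 95, 93) = 60
start (MAX): max(53, 9, 60) = 60
MAX at start wants the highest of {Alpha=53, Beta=9, Gamma=60}, so chooses Gamma.

Gamma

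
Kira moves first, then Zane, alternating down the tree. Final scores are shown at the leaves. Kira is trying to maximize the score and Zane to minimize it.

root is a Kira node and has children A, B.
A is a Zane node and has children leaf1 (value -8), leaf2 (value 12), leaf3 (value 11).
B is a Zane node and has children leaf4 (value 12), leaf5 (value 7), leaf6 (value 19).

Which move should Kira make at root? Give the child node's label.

B

A (Zane): min(-8, 12, 11) = -8
B (Zane): min(12, 7, 19) = 7
root (Kira): max(-8, 7) = 7
Kira at root wants the highest of {A=-8, B=7}, so chooses B.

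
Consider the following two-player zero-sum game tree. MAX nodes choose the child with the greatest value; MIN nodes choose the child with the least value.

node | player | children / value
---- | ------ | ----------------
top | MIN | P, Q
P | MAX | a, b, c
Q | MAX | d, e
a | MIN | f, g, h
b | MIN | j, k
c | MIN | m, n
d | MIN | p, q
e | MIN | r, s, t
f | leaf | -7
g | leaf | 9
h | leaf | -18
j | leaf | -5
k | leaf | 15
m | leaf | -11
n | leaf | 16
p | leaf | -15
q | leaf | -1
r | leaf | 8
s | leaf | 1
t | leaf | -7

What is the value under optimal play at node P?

a (MIN): min(-7, 9, -18) = -18
b (MIN): min(-5, 15) = -5
c (MIN): min(-11, 16) = -11
P (MAX): max(-18, -5, -11) = -5

-5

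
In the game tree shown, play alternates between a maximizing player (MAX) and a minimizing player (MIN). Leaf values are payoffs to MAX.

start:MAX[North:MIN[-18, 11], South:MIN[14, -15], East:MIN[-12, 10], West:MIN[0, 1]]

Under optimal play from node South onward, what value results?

-15

South (MIN): min(14, -15) = -15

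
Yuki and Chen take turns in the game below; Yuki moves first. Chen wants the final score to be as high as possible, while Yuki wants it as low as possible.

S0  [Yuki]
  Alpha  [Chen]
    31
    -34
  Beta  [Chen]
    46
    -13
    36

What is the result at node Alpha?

31

Alpha (Chen): max(31, -34) = 31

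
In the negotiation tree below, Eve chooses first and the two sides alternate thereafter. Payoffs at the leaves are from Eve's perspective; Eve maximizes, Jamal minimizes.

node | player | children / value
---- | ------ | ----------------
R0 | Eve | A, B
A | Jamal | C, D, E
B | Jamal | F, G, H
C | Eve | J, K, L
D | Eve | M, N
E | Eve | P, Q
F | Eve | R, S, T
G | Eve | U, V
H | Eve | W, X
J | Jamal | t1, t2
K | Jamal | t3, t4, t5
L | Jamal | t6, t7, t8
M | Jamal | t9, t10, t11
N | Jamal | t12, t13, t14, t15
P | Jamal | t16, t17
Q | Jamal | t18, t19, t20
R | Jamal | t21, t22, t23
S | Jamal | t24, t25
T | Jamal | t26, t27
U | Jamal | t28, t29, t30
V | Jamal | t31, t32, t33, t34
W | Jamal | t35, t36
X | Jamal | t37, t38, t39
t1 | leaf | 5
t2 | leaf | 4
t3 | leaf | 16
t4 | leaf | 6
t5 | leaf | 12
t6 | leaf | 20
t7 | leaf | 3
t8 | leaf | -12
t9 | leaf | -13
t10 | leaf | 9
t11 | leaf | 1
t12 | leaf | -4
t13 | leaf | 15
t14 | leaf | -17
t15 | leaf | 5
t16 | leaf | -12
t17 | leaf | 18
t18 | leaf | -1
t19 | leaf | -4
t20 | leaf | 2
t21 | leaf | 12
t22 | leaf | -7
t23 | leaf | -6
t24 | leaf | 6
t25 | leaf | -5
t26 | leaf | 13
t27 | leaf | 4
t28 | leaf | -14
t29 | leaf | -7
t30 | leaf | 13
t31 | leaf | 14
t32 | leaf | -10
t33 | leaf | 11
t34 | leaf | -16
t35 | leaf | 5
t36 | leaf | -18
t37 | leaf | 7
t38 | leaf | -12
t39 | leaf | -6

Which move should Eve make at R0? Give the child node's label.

J (Jamal): min(5, 4) = 4
K (Jamal): min(16, 6, 12) = 6
L (Jamal): min(20, 3, -12) = -12
C (Eve): max(4, 6, -12) = 6
M (Jamal): min(-13, 9, 1) = -13
N (Jamal): min(-4, 15, -17, 5) = -17
D (Eve): max(-13, -17) = -13
P (Jamal): min(-12, 18) = -12
Q (Jamal): min(-1, -4, 2) = -4
E (Eve): max(-12, -4) = -4
A (Jamal): min(6, -13, -4) = -13
R (Jamal): min(12, -7, -6) = -7
S (Jamal): min(6, -5) = -5
T (Jamal): min(13, 4) = 4
F (Eve): max(-7, -5, 4) = 4
U (Jamal): min(-14, -7, 13) = -14
V (Jamal): min(14, -10, 11, -16) = -16
G (Eve): max(-14, -16) = -14
W (Jamal): min(5, -18) = -18
X (Jamal): min(7, -12, -6) = -12
H (Eve): max(-18, -12) = -12
B (Jamal): min(4, -14, -12) = -14
R0 (Eve): max(-13, -14) = -13
Eve at R0 wants the highest of {A=-13, B=-14}, so chooses A.

A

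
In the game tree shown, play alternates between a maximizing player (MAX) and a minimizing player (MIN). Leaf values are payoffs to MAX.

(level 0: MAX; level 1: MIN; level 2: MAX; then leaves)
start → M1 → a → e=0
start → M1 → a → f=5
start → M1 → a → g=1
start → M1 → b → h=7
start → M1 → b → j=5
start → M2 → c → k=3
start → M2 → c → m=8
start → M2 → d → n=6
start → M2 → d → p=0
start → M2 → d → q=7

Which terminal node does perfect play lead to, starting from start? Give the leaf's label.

q

a (MAX): max(0, 5, 1) = 5
b (MAX): max(7, 5) = 7
M1 (MIN): min(5, 7) = 5
c (MAX): max(3, 8) = 8
d (MAX): max(6, 0, 7) = 7
M2 (MIN): min(8, 7) = 7
start (MAX): max(5, 7) = 7
At start, MAX picks M2 (highest: 7).
At M2, MIN picks d (lowest: 7).
At d, MAX picks q (highest: 7).
Terminal value 7.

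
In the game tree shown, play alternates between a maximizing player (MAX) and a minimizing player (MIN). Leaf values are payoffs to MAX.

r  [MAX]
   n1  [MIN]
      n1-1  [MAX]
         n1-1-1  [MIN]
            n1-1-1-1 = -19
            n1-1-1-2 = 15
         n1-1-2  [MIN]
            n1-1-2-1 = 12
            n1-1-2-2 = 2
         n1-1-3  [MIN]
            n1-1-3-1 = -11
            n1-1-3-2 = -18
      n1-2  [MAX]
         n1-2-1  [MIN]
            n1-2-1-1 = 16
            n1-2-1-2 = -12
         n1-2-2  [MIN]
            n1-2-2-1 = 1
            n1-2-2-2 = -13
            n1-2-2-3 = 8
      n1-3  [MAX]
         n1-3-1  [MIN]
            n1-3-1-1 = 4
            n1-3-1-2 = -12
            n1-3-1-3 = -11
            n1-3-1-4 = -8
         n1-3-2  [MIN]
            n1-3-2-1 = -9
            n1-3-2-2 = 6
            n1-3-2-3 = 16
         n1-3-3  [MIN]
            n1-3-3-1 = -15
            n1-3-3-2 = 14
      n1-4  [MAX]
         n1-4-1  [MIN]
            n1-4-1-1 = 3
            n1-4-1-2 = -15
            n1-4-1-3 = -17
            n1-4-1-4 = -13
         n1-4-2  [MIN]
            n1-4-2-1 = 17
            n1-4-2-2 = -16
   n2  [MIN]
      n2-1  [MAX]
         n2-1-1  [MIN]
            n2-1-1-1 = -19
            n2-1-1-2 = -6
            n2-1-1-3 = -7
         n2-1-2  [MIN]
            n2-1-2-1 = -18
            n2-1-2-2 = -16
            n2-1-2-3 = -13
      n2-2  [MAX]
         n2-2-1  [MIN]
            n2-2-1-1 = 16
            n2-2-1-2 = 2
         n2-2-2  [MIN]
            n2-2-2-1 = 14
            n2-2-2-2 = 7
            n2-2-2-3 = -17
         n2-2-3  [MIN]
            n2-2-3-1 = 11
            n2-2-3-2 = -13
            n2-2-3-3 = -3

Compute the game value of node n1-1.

2

n1-1-1 (MIN): min(-19, 15) = -19
n1-1-2 (MIN): min(12, 2) = 2
n1-1-3 (MIN): min(-11, -18) = -18
n1-1 (MAX): max(-19, 2, -18) = 2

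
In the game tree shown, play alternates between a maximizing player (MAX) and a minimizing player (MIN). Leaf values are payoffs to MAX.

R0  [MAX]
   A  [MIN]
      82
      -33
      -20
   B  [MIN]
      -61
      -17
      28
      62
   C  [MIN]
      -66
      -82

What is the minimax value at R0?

-33

A (MIN): min(82, -33, -20) = -33
B (MIN): min(-61, -17, 28, 62) = -61
C (MIN): min(-66, -82) = -82
R0 (MAX): max(-33, -61, -82) = -33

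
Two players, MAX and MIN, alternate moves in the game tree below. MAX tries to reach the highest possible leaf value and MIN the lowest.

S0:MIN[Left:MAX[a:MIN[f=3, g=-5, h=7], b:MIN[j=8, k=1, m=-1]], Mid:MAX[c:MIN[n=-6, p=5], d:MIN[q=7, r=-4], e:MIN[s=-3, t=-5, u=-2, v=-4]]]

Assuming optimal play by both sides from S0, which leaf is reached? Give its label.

r

a (MIN): min(3, -5, 7) = -5
b (MIN): min(8, 1, -1) = -1
Left (MAX): max(-5, -1) = -1
c (MIN): min(-6, 5) = -6
d (MIN): min(7, -4) = -4
e (MIN): min(-3, -5, -2, -4) = -5
Mid (MAX): max(-6, -4, -5) = -4
S0 (MIN): min(-1, -4) = -4
At S0, MIN picks Mid (lowest: -4).
At Mid, MAX picks d (highest: -4).
At d, MIN picks r (lowest: -4).
Terminal value -4.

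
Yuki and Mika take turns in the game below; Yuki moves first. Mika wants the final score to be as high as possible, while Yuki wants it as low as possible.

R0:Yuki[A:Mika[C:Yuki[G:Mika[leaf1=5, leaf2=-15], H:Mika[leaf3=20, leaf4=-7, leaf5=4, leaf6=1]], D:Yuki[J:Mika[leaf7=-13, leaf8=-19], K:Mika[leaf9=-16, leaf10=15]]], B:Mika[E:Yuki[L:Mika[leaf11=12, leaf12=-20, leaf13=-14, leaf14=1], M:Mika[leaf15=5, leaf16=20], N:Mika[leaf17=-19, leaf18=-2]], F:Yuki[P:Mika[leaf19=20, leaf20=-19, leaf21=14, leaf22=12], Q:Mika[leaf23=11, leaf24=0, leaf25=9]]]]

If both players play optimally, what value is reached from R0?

G (Mika): max(5, -15) = 5
H (Mika): max(20, -7, 4, 1) = 20
C (Yuki): min(5, 20) = 5
J (Mika): max(-13, -19) = -13
K (Mika): max(-16, 15) = 15
D (Yuki): min(-13, 15) = -13
A (Mika): max(5, -13) = 5
L (Mika): max(12, -20, -14, 1) = 12
M (Mika): max(5, 20) = 20
N (Mika): max(-19, -2) = -2
E (Yuki): min(12, 20, -2) = -2
P (Mika): max(20, -19, 14, 12) = 20
Q (Mika): max(11, 0, 9) = 11
F (Yuki): min(20, 11) = 11
B (Mika): max(-2, 11) = 11
R0 (Yuki): min(5, 11) = 5

5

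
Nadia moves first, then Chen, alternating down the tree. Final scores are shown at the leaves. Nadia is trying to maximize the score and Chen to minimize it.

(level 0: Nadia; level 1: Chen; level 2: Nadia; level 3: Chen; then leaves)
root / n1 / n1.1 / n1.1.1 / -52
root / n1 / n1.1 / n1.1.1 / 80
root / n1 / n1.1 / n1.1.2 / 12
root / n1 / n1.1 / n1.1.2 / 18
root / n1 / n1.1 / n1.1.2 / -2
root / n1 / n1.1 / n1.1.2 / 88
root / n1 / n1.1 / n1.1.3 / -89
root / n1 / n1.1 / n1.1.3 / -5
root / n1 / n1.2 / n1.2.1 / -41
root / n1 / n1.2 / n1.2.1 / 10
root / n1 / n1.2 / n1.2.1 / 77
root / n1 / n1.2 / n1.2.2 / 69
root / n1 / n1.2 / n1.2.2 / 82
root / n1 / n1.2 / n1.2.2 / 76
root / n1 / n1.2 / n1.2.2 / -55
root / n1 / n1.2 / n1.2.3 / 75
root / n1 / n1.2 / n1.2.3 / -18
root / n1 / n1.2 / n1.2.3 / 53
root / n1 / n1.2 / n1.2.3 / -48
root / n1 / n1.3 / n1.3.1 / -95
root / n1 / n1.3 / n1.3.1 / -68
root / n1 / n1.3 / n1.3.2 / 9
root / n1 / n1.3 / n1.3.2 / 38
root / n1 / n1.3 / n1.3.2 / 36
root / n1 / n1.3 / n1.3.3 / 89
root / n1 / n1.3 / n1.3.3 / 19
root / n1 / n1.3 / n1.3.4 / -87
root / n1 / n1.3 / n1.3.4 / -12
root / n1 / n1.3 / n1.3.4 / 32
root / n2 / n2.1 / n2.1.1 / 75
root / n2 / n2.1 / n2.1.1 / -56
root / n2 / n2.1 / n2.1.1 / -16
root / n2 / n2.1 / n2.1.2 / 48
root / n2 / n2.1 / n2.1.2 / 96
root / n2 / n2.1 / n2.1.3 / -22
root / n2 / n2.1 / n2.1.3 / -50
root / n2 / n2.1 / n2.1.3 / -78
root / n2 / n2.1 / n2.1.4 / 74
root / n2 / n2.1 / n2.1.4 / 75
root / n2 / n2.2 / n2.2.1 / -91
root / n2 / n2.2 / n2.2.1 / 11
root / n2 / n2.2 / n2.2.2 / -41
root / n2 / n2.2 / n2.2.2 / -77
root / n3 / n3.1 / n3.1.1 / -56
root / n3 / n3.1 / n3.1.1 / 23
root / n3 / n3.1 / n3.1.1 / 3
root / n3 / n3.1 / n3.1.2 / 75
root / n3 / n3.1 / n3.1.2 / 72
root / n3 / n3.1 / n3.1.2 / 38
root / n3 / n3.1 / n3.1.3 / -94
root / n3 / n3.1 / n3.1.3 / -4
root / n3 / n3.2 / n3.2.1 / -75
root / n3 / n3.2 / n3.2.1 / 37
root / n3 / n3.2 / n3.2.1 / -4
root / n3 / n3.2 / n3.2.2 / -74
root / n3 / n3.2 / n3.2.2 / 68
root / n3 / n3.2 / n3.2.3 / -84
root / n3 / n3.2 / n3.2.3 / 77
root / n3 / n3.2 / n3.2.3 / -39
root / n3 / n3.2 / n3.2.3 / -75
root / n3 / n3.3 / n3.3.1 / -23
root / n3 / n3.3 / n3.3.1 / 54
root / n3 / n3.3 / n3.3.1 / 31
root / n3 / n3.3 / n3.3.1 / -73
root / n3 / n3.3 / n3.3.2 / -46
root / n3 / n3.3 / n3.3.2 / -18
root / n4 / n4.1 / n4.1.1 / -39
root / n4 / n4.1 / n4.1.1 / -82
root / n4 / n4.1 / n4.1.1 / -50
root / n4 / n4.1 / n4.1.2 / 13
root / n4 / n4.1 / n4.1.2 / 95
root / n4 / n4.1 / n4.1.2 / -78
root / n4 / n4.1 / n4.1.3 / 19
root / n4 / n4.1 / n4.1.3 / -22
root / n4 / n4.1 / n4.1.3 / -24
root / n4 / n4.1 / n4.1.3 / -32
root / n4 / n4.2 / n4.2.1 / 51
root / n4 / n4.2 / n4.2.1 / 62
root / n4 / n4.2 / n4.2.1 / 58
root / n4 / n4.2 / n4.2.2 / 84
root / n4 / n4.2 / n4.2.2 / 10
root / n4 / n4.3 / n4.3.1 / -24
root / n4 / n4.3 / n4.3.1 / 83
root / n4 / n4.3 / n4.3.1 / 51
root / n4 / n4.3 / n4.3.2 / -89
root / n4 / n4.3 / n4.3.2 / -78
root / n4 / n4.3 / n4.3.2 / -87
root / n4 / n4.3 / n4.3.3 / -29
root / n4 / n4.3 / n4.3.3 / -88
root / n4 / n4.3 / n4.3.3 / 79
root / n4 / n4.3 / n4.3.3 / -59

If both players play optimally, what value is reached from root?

n1.1.1 (Chen): min(-52, 80) = -52
n1.1.2 (Chen): min(12, 18, -2, 88) = -2
n1.1.3 (Chen): min(-89, -5) = -89
n1.1 (Nadia): max(-52, -2, -89) = -2
n1.2.1 (Chen): min(-41, 10, 77) = -41
n1.2.2 (Chen): min(69, 82, 76, -55) = -55
n1.2.3 (Chen): min(75, -18, 53, -48) = -48
n1.2 (Nadia): max(-41, -55, -48) = -41
n1.3.1 (Chen): min(-95, -68) = -95
n1.3.2 (Chen): min(9, 38, 36) = 9
n1.3.3 (Chen): min(89, 19) = 19
n1.3.4 (Chen): min(-87, -12, 32) = -87
n1.3 (Nadia): max(-95, 9, 19, -87) = 19
n1 (Chen): min(-2, -41, 19) = -41
n2.1.1 (Chen): min(75, -56, -16) = -56
n2.1.2 (Chen): min(48, 96) = 48
n2.1.3 (Chen): min(-22, -50, -78) = -78
n2.1.4 (Chen): min(74, 75) = 74
n2.1 (Nadia): max(-56, 48, -78, 74) = 74
n2.2.1 (Chen): min(-91, 11) = -91
n2.2.2 (Chen): min(-41, -77) = -77
n2.2 (Nadia): max(-91, -77) = -77
n2 (Chen): min(74, -77) = -77
n3.1.1 (Chen): min(-56, 23, 3) = -56
n3.1.2 (Chen): min(75, 72, 38) = 38
n3.1.3 (Chen): min(-94, -4) = -94
n3.1 (Nadia): max(-56, 38, -94) = 38
n3.2.1 (Chen): min(-75, 37, -4) = -75
n3.2.2 (Chen): min(-74, 68) = -74
n3.2.3 (Chen): min(-84, 77, -39, -75) = -84
n3.2 (Nadia): max(-75, -74, -84) = -74
n3.3.1 (Chen): min(-23, 54, 31, -73) = -73
n3.3.2 (Chen): min(-46, -18) = -46
n3.3 (Nadia): max(-73, -46) = -46
n3 (Chen): min(38, -74, -46) = -74
n4.1.1 (Chen): min(-39, -82, -50) = -82
n4.1.2 (Chen): min(13, 95, -78) = -78
n4.1.3 (Chen): min(19, -22, -24, -32) = -32
n4.1 (Nadia): max(-82, -78, -32) = -32
n4.2.1 (Chen): min(51, 62, 58) = 51
n4.2.2 (Chen): min(84, 10) = 10
n4.2 (Nadia): max(51, 10) = 51
n4.3.1 (Chen): min(-24, 83, 51) = -24
n4.3.2 (Chen): min(-89, -78, -87) = -89
n4.3.3 (Chen): min(-29, -88, 79, -59) = -88
n4.3 (Nadia): max(-24, -89, -88) = -24
n4 (Chen): min(-32, 51, -24) = -32
root (Nadia): max(-41, -77, -74, -32) = -32

-32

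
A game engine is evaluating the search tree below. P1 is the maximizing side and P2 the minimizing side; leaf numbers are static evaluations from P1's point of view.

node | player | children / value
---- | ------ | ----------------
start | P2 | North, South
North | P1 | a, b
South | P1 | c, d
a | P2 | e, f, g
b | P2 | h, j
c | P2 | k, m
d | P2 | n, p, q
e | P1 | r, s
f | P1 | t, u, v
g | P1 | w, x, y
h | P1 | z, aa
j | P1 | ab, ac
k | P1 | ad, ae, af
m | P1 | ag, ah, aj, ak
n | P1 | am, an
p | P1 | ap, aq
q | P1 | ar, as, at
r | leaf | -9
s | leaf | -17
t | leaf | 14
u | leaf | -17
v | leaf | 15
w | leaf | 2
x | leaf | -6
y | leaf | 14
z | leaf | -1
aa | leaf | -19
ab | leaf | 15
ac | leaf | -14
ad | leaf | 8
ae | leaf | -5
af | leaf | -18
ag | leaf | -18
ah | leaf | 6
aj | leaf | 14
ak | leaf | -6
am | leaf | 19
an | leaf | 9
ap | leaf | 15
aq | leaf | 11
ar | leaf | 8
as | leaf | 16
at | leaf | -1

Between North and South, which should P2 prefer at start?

North

e (P1): max(-9, -17) = -9
f (P1): max(14, -17, 15) = 15
g (P1): max(2, -6, 14) = 14
a (P2): min(-9, 15, 14) = -9
h (P1): max(-1, -19) = -1
j (P1): max(15, -14) = 15
b (P2): min(-1, 15) = -1
North (P1): max(-9, -1) = -1
k (P1): max(8, -5, -18) = 8
m (P1): max(-18, 6, 14, -6) = 14
c (P2): min(8, 14) = 8
n (P1): max(19, 9) = 19
p (P1): max(15, 11) = 15
q (P1): max(8, 16, -1) = 16
d (P2): min(19, 15, 16) = 15
South (P1): max(8, 15) = 15
P2 prefers the lower value; North=-1, South=15. North is better since -1 < 15.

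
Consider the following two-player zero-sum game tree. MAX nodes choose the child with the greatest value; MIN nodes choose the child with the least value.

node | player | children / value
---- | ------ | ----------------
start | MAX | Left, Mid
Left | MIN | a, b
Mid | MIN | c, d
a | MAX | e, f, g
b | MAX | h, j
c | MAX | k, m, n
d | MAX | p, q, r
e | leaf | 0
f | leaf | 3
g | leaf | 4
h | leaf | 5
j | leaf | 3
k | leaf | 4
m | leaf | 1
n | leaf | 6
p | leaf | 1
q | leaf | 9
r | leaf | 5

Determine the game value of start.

6

a (MAX): max(0, 3, 4) = 4
b (MAX): max(5, 3) = 5
Left (MIN): min(4, 5) = 4
c (MAX): max(4, 1, 6) = 6
d (MAX): max(1, 9, 5) = 9
Mid (MIN): min(6, 9) = 6
start (MAX): max(4, 6) = 6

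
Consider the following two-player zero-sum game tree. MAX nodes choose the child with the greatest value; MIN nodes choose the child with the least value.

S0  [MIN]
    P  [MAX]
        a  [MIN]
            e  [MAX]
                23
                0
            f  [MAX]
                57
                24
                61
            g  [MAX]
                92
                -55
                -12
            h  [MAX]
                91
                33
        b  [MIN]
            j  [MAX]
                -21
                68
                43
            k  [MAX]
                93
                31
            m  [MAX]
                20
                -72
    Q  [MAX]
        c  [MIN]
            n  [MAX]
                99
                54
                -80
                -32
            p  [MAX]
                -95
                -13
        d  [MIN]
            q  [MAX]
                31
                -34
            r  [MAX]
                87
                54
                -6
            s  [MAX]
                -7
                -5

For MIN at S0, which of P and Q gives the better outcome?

Q

e (MAX): max(23, 0) = 23
f (MAX): max(57, 24, 61) = 61
g (MAX): max(92, -55, -12) = 92
h (MAX): max(91, 33) = 91
a (MIN): min(23, 61, 92, 91) = 23
j (MAX): max(-21, 68, 43) = 68
k (MAX): max(93, 31) = 93
m (MAX): max(20, -72) = 20
b (MIN): min(68, 93, 20) = 20
P (MAX): max(23, 20) = 23
n (MAX): max(99, 54, -80, -32) = 99
p (MAX): max(-95, -13) = -13
c (MIN): min(99, -13) = -13
q (MAX): max(31, -34) = 31
r (MAX): max(87, 54, -6) = 87
s (MAX): max(-7, -5) = -5
d (MIN): min(31, 87, -5) = -5
Q (MAX): max(-13, -5) = -5
MIN prefers the lower value; P=23, Q=-5. Q is better since -5 < 23.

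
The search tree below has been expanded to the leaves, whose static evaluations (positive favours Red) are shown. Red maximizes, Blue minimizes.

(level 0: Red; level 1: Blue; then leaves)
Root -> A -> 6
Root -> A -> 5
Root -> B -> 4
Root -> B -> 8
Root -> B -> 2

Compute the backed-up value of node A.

A (Blue): min(6, 5) = 5

5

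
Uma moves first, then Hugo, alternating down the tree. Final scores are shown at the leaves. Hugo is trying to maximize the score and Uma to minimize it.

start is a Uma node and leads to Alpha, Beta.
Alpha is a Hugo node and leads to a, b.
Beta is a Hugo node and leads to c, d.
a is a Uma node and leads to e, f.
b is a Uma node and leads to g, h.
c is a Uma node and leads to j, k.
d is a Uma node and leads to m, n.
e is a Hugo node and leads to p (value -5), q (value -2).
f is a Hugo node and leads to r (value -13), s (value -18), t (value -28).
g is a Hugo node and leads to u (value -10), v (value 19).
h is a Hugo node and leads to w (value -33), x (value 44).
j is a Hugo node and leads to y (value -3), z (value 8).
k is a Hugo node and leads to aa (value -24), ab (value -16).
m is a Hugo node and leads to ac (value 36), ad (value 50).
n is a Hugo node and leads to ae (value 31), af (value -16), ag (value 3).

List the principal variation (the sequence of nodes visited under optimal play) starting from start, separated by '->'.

e (Hugo): max(-5, -2) = -2
f (Hugo): max(-13, -18, -28) = -13
a (Uma): min(-2, -13) = -13
g (Hugo): max(-10, 19) = 19
h (Hugo): max(-33, 44) = 44
b (Uma): min(19, 44) = 19
Alpha (Hugo): max(-13, 19) = 19
j (Hugo): max(-3, 8) = 8
k (Hugo): max(-24, -16) = -16
c (Uma): min(8, -16) = -16
m (Hugo): max(36, 50) = 50
n (Hugo): max(31, -16, 3) = 31
d (Uma): min(50, 31) = 31
Beta (Hugo): max(-16, 31) = 31
start (Uma): min(19, 31) = 19
At start, Uma picks Alpha (lowest: 19).
At Alpha, Hugo picks b (highest: 19).
At b, Uma picks g (lowest: 19).
At g, Hugo picks v (highest: 19).
Terminal value 19.

start -> Alpha -> b -> g -> v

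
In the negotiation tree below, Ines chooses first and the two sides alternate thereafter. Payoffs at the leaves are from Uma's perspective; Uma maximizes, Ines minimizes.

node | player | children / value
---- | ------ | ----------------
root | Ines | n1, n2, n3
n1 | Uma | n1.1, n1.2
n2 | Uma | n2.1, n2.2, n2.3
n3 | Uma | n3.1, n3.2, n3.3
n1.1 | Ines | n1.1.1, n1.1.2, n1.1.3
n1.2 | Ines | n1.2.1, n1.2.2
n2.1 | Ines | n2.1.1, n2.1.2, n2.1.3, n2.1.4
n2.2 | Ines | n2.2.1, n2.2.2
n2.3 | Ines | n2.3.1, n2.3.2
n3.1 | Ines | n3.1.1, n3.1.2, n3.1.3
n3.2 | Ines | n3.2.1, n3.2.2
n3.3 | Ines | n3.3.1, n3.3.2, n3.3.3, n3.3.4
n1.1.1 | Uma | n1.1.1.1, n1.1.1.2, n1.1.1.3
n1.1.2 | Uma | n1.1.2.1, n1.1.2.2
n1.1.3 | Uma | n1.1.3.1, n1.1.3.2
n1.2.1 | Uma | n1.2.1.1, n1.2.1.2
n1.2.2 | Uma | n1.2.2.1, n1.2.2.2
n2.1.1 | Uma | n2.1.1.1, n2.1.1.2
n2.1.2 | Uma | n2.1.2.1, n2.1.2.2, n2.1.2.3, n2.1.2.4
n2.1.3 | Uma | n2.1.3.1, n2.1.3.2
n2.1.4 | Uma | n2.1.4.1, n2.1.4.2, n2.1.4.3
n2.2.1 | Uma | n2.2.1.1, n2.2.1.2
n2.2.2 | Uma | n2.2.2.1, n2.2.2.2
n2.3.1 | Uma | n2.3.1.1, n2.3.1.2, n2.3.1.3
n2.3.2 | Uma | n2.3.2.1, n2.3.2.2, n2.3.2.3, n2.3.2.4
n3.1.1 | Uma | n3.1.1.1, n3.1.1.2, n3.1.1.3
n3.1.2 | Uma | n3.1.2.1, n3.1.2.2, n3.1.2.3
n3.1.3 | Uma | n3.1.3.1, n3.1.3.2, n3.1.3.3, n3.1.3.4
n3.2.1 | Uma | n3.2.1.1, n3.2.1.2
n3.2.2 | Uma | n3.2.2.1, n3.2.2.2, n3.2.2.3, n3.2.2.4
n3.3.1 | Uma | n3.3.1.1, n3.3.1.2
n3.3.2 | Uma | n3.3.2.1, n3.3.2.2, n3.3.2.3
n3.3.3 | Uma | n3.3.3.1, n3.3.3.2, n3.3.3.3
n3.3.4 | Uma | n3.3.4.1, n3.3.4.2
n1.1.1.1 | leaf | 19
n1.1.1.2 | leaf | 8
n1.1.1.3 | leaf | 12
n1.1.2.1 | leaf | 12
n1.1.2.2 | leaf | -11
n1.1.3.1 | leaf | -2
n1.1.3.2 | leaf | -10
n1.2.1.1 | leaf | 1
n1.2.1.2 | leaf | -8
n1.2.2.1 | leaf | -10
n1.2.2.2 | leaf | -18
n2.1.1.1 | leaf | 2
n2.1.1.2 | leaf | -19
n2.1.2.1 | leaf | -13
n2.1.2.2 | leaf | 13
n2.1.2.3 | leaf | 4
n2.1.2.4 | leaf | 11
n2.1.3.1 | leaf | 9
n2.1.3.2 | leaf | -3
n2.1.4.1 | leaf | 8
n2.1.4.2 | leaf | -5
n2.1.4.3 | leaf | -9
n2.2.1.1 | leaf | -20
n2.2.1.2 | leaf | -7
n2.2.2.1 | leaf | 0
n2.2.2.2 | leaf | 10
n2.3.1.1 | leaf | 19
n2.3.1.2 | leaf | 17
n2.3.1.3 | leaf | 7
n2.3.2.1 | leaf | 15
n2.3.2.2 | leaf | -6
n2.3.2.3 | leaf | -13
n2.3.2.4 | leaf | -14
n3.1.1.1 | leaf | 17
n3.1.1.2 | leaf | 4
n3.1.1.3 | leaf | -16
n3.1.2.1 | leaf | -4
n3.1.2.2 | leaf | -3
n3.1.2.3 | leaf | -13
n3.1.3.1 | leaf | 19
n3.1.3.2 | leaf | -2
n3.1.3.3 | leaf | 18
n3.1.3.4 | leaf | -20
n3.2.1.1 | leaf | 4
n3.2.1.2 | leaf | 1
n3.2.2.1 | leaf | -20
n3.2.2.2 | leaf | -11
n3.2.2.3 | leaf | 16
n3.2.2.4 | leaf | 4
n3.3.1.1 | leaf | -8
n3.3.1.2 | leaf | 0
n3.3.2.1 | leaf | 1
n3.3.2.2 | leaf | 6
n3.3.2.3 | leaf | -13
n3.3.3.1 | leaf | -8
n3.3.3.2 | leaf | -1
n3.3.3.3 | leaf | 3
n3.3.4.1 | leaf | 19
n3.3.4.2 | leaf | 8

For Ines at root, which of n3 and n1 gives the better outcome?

n3.1.1 (Uma): max(17, 4, -16) = 17
n3.1.2 (Uma): max(-4, -3, -13) = -3
n3.1.3 (Uma): max(19, -2, 18, -20) = 19
n3.1 (Ines): min(17, -3, 19) = -3
n3.2.1 (Uma): max(4, 1) = 4
n3.2.2 (Uma): max(-20, -11, 16, 4) = 16
n3.2 (Ines): min(4, 16) = 4
n3.3.1 (Uma): max(-8, 0) = 0
n3.3.2 (Uma): max(1, 6, -13) = 6
n3.3.3 (Uma): max(-8, -1, 3) = 3
n3.3.4 (Uma): max(19, 8) = 19
n3.3 (Ines): min(0, 6, 3, 19) = 0
n3 (Uma): max(-3, 4, 0) = 4
n1.1.1 (Uma): max(19, 8, 12) = 19
n1.1.2 (Uma): max(12, -11) = 12
n1.1.3 (Uma): max(-2, -10) = -2
n1.1 (Ines): min(19, 12, -2) = -2
n1.2.1 (Uma): max(1, -8) = 1
n1.2.2 (Uma): max(-10, -18) = -10
n1.2 (Ines): min(1, -10) = -10
n1 (Uma): max(-2, -10) = -2
Ines prefers the lower value; n3=4, n1=-2. n1 is better since -2 < 4.

n1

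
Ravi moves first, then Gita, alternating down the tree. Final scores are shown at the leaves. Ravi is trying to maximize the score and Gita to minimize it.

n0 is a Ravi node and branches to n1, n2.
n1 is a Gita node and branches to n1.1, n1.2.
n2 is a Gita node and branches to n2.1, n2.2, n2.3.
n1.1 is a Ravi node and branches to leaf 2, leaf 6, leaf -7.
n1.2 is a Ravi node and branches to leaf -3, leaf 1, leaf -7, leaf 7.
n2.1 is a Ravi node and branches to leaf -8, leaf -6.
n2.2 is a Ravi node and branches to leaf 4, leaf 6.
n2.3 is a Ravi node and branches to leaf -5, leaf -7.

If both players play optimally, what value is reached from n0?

n1.1 (Ravi): max(2, 6, -7) = 6
n1.2 (Ravi): max(-3, 1, -7, 7) = 7
n1 (Gita): min(6, 7) = 6
n2.1 (Ravi): max(-8, -6) = -6
n2.2 (Ravi): max(4, 6) = 6
n2.3 (Ravi): max(-5, -7) = -5
n2 (Gita): min(-6, 6, -5) = -6
n0 (Ravi): max(6, -6) = 6

6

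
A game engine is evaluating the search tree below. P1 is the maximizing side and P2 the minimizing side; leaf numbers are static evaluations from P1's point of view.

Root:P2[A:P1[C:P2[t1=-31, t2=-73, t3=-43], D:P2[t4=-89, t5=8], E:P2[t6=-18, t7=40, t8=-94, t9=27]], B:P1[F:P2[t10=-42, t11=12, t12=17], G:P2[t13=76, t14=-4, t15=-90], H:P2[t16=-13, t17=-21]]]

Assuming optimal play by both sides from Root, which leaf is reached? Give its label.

C (P2): min(-31, -73, -43) = -73
D (P2): min(-89, 8) = -89
E (P2): min(-18, 40, -94, 27) = -94
A (P1): max(-73, -89, -94) = -73
F (P2): min(-42, 12, 17) = -42
G (P2): min(76, -4, -90) = -90
H (P2): min(-13, -21) = -21
B (P1): max(-42, -90, -21) = -21
Root (P2): min(-73, -21) = -73
At Root, P2 picks A (lowest: -73).
At A, P1 picks C (highest: -73).
At C, P2 picks t2 (lowest: -73).
Terminal value -73.

t2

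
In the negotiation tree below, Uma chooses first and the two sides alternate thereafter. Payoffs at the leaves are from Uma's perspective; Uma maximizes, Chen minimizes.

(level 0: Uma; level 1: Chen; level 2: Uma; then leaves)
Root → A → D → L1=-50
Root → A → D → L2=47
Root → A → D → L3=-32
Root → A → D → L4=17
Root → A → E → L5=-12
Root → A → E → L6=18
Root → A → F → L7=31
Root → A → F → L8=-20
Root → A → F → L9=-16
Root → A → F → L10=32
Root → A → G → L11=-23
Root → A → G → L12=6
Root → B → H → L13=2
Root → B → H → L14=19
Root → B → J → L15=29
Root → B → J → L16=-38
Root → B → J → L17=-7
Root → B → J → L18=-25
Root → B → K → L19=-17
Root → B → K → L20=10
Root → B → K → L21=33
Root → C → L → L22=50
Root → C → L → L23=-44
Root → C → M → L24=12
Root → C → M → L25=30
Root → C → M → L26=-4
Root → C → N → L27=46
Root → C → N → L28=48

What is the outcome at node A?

D (Uma): max(-50, 47, -32, 17) = 47
E (Uma): max(-12, 18) = 18
F (Uma): max(31, -20, -16, 32) = 32
G (Uma): max(-23, 6) = 6
A (Chen): min(47, 18, 32, 6) = 6

6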